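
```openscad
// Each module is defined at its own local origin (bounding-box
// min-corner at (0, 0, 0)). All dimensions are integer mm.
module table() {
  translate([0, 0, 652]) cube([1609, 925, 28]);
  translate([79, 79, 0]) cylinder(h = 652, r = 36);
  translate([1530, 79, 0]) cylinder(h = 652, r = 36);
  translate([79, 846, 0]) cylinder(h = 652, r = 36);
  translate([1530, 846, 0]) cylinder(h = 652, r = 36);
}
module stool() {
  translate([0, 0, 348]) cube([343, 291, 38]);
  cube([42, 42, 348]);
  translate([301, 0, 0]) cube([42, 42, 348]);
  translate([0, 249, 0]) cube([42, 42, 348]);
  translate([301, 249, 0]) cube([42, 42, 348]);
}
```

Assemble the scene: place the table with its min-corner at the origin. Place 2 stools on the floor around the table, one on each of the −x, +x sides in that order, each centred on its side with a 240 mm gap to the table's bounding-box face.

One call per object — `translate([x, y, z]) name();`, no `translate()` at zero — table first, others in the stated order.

table();
translate([-583, 317, 0]) stool();
translate([1849, 317, 0]) stool();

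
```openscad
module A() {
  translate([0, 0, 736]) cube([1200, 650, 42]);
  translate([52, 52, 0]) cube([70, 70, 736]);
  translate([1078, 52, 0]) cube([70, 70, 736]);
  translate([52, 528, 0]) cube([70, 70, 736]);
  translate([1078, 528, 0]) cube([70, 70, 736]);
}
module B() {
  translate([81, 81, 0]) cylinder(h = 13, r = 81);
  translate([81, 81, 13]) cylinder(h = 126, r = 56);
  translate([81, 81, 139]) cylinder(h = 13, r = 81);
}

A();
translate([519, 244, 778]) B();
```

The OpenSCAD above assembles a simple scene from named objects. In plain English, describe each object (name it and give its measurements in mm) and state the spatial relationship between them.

A is a table: top 1200 mm (x) × 650 mm (y), 42 mm thick, upper face at z = 778 mm, on four 70×70 mm square legs, each inset 52 mm from the nearest pair of top edges, running from z = 0 to the bottom of the top.

B is a spool: two coaxial disc flanges of radius 81 mm and thickness 13 mm, joined by a core cylinder of radius 56 mm and height 126 mm. The lower flange rests on z = 0 and the three cylinders share a vertical axis.

The spool is on top of the table, centred.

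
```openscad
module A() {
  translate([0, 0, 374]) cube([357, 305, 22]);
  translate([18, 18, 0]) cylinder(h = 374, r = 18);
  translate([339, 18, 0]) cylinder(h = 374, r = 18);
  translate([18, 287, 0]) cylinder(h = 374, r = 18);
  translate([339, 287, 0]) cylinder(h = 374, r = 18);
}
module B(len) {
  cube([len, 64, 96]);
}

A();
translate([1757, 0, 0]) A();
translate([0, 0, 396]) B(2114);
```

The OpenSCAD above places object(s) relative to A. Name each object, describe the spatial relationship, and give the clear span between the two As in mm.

Second stool starts at x = 1757; first ends at x = 357; clear span = 1757 − 357 = 1400 mm.

A is a stool. B is a beam. A beam spans the tops of two stools. The clear span between the two stools is 1400 mm.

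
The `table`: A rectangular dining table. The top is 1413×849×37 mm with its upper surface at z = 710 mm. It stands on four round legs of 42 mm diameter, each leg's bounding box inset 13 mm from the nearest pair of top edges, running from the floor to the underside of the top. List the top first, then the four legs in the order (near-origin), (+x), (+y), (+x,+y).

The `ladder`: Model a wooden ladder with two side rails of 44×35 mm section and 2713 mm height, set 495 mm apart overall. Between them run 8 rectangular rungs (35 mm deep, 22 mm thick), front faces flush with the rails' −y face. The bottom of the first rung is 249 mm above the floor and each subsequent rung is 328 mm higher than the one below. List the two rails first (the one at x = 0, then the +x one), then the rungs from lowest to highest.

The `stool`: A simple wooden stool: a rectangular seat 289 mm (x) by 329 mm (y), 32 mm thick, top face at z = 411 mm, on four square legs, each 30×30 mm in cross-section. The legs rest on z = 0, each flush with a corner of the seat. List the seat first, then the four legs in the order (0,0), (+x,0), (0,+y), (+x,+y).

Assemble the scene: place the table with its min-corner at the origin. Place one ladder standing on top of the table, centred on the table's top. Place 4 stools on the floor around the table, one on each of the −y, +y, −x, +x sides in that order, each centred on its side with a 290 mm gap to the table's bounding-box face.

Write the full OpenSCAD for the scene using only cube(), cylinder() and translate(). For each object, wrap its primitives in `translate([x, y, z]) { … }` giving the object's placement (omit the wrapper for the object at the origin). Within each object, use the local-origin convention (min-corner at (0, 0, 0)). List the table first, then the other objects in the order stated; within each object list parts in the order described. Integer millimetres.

translate([0, 0, 673]) cube([1413, 849, 37]);
translate([34, 34, 0]) cylinder(h = 673, r = 21);
translate([1379, 34, 0]) cylinder(h = 673, r = 21);
translate([34, 815, 0]) cylinder(h = 673, r = 21);
translate([1379, 815, 0]) cylinder(h = 673, r = 21);
translate([459, 407, 710]) {
  cube([44, 35, 2713]);
  translate([451, 0, 0]) cube([44, 35, 2713]);
  translate([44, 0, 249]) cube([407, 35, 22]);
  translate([44, 0, 577]) cube([407, 35, 22]);
  translate([44, 0, 905]) cube([407, 35, 22]);
  translate([44, 0, 1233]) cube([407, 35, 22]);
  translate([44, 0, 1561]) cube([407, 35, 22]);
  translate([44, 0, 1889]) cube([407, 35, 22]);
  translate([44, 0, 2217]) cube([407, 35, 22]);
  translate([44, 0, 2545]) cube([407, 35, 22]);
}
translate([562, -619, 0]) {
  translate([0, 0, 379]) cube([289, 329, 32]);
  cube([30, 30, 379]);
  translate([259, 0, 0]) cube([30, 30, 379]);
  translate([0, 299, 0]) cube([30, 30, 379]);
  translate([259, 299, 0]) cube([30, 30, 379]);
}
translate([562, 1139, 0]) {
  translate([0, 0, 379]) cube([289, 329, 32]);
  cube([30, 30, 379]);
  translate([259, 0, 0]) cube([30, 30, 379]);
  translate([0, 299, 0]) cube([30, 30, 379]);
  translate([259, 299, 0]) cube([30, 30, 379]);
}
translate([-579, 260, 0]) {
  translate([0, 0, 379]) cube([289, 329, 32]);
  cube([30, 30, 379]);
  translate([259, 0, 0]) cube([30, 30, 379]);
  translate([0, 299, 0]) cube([30, 30, 379]);
  translate([259, 299, 0]) cube([30, 30, 379]);
}
translate([1703, 260, 0]) {
  translate([0, 0, 379]) cube([289, 329, 32]);
  cube([30, 30, 379]);
  translate([259, 0, 0]) cube([30, 30, 379]);
  translate([0, 299, 0]) cube([30, 30, 379]);
  translate([259, 299, 0]) cube([30, 30, 379]);
}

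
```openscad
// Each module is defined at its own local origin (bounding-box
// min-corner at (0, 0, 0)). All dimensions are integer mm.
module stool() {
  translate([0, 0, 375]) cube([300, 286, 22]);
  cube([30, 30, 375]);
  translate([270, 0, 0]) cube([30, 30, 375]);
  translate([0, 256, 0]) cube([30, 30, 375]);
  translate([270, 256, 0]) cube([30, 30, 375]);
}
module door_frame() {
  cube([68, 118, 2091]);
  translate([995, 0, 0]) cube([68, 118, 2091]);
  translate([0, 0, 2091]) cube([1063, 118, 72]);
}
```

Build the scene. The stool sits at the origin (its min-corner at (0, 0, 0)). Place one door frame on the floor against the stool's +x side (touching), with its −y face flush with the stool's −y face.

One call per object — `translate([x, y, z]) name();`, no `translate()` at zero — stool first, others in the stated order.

stool();
translate([300, 0, 0]) door_frame();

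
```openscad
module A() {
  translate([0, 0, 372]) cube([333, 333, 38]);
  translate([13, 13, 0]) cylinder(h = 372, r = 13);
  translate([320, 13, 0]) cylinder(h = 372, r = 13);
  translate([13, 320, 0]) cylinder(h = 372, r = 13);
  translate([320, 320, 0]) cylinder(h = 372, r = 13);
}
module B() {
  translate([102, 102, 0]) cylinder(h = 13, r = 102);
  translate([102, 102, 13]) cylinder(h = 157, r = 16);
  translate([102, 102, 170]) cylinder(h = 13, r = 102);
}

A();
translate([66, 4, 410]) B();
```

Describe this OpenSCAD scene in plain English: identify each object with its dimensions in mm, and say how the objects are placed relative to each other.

A is a simple wooden stool: a rectangular seat 333 mm (x) by 333 mm (y), 38 mm thick, top face at z = 410 mm, on four round legs, each 26 mm in diameter. The legs rest on z = 0, each leg's axis is inset half a diameter from the nearest pair of seat edges (so the leg's bounding box is flush with the corner).

B is a spool: two coaxial disc flanges of radius 102 mm and thickness 13 mm, joined by a core cylinder of radius 16 mm and height 157 mm. The lower flange rests on z = 0 and the three cylinders share a vertical axis.

The spool is on top of the stool.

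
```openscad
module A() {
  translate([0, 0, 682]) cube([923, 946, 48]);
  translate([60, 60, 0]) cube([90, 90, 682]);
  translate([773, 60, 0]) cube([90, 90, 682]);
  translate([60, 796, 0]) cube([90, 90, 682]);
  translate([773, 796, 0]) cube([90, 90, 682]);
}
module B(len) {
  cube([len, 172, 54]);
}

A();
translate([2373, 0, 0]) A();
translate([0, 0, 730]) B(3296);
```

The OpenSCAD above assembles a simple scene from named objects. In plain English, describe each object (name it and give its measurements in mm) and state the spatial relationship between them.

A is a rectangular dining table. The top is 923×946×48 mm with its upper surface at z = 730 mm. It stands on four 90×90 mm square legs, each inset 60 mm from the nearest pair of top edges, running from the floor to the underside of the top.

B is a rectangular beam 3296 mm long (x), 172 mm deep (y), 54 mm thick (z).

The beam spans the tops of two tables placed 1450 mm apart, resting at z = 730 mm.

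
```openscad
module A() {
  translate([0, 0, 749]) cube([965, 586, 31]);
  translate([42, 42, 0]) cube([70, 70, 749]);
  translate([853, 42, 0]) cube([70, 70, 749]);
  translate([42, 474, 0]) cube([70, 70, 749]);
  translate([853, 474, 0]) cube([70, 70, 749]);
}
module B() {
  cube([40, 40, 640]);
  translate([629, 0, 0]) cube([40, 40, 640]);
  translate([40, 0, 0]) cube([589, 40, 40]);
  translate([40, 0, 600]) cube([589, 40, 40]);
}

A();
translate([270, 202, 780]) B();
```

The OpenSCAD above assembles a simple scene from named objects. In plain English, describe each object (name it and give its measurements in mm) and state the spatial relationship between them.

A is a table with a 965×586 mm rectangular top, 31 mm thick, top surface at z = 780 mm, supported by four 70×70 mm square legs, each inset 42 mm from the nearest pair of top edges, running from the floor.

B is a rectangular picture frame lying in the x–z plane (depth along y). The opening is 589 mm wide (x) by 560 mm tall (z), surrounded by a border 40 mm wide on all four sides. The frame is 40 mm deep and is made of two full-height vertical stiles with two horizontal rails fitted between them.

The picture frame is on top of the table.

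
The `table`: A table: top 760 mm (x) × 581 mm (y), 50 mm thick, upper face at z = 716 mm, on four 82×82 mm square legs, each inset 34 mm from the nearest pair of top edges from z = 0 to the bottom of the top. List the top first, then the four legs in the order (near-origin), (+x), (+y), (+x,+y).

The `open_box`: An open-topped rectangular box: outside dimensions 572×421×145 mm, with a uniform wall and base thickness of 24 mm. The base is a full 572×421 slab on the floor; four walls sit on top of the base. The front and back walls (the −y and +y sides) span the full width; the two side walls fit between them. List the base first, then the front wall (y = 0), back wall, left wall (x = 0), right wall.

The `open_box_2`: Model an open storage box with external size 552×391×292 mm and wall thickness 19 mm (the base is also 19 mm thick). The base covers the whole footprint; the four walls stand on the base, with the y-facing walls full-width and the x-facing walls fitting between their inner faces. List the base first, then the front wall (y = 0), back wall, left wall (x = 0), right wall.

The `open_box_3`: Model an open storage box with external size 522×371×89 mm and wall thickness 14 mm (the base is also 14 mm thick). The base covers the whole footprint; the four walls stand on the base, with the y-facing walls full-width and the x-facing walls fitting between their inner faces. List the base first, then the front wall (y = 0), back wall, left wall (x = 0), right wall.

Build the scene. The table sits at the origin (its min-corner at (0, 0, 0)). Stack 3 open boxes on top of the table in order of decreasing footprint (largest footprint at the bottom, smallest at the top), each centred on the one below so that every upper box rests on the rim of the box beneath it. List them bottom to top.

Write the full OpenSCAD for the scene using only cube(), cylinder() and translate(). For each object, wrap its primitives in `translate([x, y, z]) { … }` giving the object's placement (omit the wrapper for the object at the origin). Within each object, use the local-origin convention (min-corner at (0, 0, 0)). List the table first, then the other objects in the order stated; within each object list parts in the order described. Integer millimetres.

translate([0, 0, 666]) cube([760, 581, 50]);
translate([34, 34, 0]) cube([82, 82, 666]);
translate([644, 34, 0]) cube([82, 82, 666]);
translate([34, 465, 0]) cube([82, 82, 666]);
translate([644, 465, 0]) cube([82, 82, 666]);
translate([94, 80, 716]) {
  cube([572, 421, 24]);
  translate([0, 0, 24]) cube([572, 24, 121]);
  translate([0, 397, 24]) cube([572, 24, 121]);
  translate([0, 24, 24]) cube([24, 373, 121]);
  translate([548, 24, 24]) cube([24, 373, 121]);
}
translate([104, 95, 861]) {
  cube([552, 391, 19]);
  translate([0, 0, 19]) cube([552, 19, 273]);
  translate([0, 372, 19]) cube([552, 19, 273]);
  translate([0, 19, 19]) cube([19, 353, 273]);
  translate([533, 19, 19]) cube([19, 353, 273]);
}
translate([119, 105, 1153]) {
  cube([522, 371, 14]);
  translate([0, 0, 14]) cube([522, 14, 75]);
  translate([0, 357, 14]) cube([522, 14, 75]);
  translate([0, 14, 14]) cube([14, 343, 75]);
  translate([508, 14, 14]) cube([14, 343, 75]);
}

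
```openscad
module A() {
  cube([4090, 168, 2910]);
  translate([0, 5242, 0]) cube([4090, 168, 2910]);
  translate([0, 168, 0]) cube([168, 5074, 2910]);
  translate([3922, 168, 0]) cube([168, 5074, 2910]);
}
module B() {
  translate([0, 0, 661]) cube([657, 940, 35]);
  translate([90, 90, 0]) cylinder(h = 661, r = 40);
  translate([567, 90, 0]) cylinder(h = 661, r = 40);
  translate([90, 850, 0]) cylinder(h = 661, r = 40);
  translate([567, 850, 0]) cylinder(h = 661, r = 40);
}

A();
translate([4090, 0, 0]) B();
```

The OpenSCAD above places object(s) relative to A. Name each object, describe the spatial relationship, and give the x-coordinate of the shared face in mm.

A is a house frame. B is a table. The table is against the house frame's +x side, with their −y faces flush. The x-coordinate of the shared face is 4090 mm.

The house frame's +x face and the table's −x face are both at x = 4090 mm.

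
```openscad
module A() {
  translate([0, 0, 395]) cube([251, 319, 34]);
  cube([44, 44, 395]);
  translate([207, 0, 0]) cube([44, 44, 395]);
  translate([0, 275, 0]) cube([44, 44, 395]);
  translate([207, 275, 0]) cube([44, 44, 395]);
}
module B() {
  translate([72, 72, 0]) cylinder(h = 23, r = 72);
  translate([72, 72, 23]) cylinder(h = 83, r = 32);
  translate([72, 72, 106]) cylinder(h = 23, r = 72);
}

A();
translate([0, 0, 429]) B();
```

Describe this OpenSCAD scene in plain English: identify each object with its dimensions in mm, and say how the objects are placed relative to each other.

A is a four-legged stool. The seat is 251×319 mm, 34 mm thick, top at z = 429 mm. It stands on four square legs, each 44×44 mm in cross-section, from z = 0 to the seat underside, each flush with a corner of the seat.

B is a spool: two coaxial disc flanges of radius 72 mm and thickness 23 mm, joined by a core cylinder of radius 32 mm and height 83 mm. The lower flange rests on z = 0 and the three cylinders share a vertical axis.

The spool is on top of the stool.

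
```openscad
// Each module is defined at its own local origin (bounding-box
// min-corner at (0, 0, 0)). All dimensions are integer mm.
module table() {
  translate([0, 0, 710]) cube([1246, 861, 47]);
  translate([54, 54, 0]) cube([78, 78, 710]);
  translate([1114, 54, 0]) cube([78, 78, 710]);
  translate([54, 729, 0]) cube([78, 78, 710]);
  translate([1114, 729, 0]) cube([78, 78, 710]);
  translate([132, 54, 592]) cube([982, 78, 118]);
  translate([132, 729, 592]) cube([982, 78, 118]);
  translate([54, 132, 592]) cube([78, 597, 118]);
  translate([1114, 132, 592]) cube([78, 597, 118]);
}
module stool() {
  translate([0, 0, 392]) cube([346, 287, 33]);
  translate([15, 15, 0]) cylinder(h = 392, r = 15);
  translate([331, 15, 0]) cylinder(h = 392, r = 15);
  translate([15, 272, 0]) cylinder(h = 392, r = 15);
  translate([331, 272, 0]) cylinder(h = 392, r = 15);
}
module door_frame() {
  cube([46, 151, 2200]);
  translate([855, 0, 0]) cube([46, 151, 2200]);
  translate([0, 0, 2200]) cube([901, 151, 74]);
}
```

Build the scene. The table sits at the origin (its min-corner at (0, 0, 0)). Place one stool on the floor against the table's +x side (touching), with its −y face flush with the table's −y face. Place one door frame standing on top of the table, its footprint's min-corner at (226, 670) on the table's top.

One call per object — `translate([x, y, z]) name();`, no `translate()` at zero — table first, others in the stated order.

table();
translate([1246, 0, 0]) stool();
translate([226, 670, 757]) door_frame();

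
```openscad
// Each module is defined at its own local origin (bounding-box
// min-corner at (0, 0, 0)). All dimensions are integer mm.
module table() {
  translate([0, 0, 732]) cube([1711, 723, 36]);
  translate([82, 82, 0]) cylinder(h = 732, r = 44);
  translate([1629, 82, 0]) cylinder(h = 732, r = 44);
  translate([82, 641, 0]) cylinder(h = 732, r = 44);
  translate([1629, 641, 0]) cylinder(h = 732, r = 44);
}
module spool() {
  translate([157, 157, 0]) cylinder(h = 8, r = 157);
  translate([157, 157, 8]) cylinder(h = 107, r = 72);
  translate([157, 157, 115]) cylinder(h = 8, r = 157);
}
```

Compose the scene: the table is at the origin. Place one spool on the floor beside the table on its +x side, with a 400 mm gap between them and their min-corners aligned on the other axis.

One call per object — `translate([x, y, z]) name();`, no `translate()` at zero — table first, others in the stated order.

table();
translate([2111, 0, 0]) spool();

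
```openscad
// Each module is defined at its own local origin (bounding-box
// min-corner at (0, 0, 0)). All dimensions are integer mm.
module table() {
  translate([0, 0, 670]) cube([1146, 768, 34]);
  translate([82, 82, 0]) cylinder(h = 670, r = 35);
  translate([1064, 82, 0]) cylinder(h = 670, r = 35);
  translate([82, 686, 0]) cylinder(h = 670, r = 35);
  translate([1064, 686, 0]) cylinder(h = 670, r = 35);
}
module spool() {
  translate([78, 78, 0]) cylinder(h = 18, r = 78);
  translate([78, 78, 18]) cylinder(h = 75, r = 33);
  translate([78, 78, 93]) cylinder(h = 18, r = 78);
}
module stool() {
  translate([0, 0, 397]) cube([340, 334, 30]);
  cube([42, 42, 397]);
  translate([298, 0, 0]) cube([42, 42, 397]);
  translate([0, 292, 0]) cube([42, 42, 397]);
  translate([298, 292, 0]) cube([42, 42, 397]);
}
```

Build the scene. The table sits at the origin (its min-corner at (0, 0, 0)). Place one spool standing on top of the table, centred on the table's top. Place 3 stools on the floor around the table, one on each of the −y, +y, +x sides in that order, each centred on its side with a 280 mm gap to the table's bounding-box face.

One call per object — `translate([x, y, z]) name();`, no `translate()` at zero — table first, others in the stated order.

table();
translate([495, 306, 704]) spool();
translate([403, -614, 0]) stool();
translate([403, 1048, 0]) stool();
translate([1426, 217, 0]) stool();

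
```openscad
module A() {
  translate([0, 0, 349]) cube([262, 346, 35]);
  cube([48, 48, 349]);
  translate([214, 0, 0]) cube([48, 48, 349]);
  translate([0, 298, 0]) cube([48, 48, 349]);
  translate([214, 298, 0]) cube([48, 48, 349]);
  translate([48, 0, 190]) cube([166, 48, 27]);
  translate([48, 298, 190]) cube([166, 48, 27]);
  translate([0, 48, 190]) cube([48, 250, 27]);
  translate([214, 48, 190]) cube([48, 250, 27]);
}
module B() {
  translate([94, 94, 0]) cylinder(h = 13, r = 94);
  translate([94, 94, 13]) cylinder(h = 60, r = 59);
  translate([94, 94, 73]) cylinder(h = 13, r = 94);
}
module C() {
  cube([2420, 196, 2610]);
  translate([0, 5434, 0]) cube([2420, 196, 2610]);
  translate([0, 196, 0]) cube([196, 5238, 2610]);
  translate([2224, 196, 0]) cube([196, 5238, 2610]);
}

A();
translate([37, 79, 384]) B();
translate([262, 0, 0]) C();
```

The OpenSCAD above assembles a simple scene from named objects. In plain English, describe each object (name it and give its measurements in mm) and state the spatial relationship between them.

A is a simple wooden stool: a rectangular seat 262 mm (x) by 346 mm (y), 35 mm thick, top face at z = 384 mm, on four square legs, each 48×48 mm in cross-section. The legs rest on z = 0, each flush with a corner of the seat. Four stretchers, 48 mm wide and 27 mm tall, connect adjacent legs with their undersides at z = 190 mm, each running between the inner faces of the legs it joins and aligned with the legs' outer faces on the other axis.

B is a spool: two coaxial disc flanges of radius 94 mm and thickness 13 mm, joined by a core cylinder of radius 59 mm and height 60 mm. The lower flange rests on z = 0 and the three cylinders share a vertical axis.

C is the wall frame of a small rectangular building: four walls, each 2610 mm tall and 196 mm thick, enclosing a footprint 2420 mm (x) by 5630 mm (y) outside-to-outside, with no floor or roof. The front and back walls (the −y and +y sides) span the full width; the two side walls fit between them.

The spool is on top of the stool, centred. The house frame is against the stool's +x side, with their −y faces flush.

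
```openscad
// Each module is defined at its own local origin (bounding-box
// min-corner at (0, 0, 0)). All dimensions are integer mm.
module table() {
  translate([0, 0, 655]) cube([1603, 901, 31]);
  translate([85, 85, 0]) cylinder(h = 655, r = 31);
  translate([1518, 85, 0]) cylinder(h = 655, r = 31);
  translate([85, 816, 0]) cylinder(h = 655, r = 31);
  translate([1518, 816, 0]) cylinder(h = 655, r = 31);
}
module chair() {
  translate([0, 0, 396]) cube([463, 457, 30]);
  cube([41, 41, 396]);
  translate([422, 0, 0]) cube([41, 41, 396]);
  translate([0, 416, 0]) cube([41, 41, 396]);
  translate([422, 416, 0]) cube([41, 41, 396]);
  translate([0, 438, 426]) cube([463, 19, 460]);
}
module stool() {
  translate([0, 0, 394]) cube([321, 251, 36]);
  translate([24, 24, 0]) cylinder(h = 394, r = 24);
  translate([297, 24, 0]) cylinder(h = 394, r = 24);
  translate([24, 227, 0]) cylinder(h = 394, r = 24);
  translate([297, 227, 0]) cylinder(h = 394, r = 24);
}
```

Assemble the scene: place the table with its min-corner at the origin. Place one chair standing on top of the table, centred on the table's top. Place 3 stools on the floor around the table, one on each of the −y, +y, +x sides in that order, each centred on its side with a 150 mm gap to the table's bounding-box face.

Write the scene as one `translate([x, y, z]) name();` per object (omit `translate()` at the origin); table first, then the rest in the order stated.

table();
translate([570, 222, 686]) chair();
translate([641, -401, 0]) stool();
translate([641, 1051, 0]) stool();
translate([1753, 325, 0]) stool();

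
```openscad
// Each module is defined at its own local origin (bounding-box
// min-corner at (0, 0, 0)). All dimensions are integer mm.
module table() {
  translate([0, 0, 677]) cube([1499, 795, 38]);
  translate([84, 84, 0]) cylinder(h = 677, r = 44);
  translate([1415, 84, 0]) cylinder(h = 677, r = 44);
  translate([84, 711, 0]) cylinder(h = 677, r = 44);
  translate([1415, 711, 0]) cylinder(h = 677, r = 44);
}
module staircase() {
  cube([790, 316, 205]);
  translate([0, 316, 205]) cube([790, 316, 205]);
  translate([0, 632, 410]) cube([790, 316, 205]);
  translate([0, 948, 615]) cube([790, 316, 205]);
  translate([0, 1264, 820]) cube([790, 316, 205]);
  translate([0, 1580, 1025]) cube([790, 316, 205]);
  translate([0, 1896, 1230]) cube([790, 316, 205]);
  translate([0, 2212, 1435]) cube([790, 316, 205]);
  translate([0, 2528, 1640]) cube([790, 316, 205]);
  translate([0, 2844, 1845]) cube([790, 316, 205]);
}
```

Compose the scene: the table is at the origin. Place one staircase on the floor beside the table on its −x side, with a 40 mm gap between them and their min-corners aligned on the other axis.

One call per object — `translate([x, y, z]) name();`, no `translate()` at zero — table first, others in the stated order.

table();
translate([-830, 0, 0]) staircase();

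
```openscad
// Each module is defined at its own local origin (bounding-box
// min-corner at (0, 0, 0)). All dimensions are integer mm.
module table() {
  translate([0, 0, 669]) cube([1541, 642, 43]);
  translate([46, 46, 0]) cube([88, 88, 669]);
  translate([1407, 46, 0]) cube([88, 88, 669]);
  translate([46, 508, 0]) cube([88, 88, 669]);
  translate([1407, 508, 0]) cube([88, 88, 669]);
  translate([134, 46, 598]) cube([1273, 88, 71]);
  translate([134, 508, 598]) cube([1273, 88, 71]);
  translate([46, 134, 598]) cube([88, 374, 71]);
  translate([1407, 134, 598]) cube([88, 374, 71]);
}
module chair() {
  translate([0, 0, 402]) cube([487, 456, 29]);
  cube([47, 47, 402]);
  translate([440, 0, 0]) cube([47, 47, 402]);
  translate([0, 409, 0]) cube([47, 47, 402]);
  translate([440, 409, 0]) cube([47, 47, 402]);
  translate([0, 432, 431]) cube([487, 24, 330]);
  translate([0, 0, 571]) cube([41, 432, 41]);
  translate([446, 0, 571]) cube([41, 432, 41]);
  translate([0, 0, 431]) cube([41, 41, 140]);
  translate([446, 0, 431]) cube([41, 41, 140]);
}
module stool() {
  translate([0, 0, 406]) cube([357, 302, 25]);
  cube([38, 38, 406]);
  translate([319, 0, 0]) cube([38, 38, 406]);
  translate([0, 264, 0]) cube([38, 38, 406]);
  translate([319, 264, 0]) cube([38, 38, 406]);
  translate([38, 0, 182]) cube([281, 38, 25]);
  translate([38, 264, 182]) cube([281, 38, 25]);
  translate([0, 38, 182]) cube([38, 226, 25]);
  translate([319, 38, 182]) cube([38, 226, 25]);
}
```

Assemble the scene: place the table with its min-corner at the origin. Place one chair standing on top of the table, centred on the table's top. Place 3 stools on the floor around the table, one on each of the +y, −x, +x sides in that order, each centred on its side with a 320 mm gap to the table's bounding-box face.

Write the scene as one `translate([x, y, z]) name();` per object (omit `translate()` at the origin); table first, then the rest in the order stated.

table();
translate([527, 93, 712]) chair();
translate([592, 962, 0]) stool();
translate([-677, 170, 0]) stool();
translate([1861, 170, 0]) stool();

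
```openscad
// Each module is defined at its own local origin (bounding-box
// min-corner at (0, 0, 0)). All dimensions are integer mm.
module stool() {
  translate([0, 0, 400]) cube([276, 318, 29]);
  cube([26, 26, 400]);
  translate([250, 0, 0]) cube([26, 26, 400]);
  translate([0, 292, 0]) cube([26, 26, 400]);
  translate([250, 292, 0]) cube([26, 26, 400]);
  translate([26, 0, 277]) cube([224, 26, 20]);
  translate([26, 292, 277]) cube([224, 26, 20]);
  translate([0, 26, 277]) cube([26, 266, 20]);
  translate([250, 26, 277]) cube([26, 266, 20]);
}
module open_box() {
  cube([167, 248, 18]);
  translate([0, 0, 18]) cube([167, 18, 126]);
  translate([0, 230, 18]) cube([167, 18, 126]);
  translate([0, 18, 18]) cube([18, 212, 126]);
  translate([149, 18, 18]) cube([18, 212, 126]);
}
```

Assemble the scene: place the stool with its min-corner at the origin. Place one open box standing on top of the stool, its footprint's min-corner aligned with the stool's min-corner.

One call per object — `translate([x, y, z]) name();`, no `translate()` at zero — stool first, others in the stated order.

stool();
translate([0, 0, 429]) open_box();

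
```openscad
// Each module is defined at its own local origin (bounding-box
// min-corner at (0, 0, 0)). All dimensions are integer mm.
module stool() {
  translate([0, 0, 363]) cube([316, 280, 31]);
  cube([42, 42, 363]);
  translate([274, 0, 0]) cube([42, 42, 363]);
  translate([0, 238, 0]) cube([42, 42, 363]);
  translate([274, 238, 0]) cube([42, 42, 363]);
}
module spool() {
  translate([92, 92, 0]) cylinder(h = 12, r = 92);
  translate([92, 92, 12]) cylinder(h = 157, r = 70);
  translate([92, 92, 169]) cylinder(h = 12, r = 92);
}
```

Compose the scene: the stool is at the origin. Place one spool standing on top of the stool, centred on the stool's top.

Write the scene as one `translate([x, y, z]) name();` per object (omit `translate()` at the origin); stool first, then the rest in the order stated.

stool();
translate([66, 48, 394]) spool();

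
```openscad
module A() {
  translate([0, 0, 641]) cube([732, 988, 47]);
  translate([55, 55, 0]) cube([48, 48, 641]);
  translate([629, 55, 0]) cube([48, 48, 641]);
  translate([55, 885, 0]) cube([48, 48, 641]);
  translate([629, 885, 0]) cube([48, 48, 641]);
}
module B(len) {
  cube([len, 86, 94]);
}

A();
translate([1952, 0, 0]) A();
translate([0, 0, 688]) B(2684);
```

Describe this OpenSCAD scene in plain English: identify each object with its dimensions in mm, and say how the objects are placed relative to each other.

A is a table: top 732 mm (x) × 988 mm (y), 47 mm thick, upper face at z = 688 mm, on four 48×48 mm square legs, each inset 55 mm from the nearest pair of top edges, running from z = 0 to the bottom of the top.

B is a rectangular beam 2684 mm long (x), 86 mm deep (y), 94 mm thick (z).

The beam spans the tops of two tables placed 1220 mm apart, resting at z = 688 mm.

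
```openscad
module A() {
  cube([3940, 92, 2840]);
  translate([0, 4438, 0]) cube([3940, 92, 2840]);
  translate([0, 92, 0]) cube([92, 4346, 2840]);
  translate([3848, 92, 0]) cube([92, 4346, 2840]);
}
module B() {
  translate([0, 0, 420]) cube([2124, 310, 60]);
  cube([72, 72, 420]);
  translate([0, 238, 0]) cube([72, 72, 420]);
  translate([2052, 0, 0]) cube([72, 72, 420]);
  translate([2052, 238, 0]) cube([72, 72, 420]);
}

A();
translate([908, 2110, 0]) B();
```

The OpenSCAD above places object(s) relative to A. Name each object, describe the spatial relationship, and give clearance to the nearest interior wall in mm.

A is a house frame. B is a bench. The bench sits inside the house frame, centred. The clearance to the nearest interior wall is 816 mm.

Clearances: x = 816, y = 2018; minimum 816 mm.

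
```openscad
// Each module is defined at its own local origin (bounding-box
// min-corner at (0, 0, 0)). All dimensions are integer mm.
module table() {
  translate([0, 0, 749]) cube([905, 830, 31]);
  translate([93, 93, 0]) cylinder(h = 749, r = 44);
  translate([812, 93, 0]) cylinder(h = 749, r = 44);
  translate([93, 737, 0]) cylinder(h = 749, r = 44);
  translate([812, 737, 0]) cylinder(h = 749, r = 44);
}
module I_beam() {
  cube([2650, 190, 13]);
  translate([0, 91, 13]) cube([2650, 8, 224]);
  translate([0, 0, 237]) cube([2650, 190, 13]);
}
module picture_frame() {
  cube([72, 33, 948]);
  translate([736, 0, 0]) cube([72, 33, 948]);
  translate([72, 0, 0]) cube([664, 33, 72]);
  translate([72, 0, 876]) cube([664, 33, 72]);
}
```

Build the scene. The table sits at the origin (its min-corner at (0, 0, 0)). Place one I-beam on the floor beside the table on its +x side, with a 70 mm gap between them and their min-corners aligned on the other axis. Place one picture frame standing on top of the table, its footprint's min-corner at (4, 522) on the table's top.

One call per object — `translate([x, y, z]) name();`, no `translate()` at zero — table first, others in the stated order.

table();
translate([975, 0, 0]) I_beam();
translate([4, 522, 780]) picture_frame();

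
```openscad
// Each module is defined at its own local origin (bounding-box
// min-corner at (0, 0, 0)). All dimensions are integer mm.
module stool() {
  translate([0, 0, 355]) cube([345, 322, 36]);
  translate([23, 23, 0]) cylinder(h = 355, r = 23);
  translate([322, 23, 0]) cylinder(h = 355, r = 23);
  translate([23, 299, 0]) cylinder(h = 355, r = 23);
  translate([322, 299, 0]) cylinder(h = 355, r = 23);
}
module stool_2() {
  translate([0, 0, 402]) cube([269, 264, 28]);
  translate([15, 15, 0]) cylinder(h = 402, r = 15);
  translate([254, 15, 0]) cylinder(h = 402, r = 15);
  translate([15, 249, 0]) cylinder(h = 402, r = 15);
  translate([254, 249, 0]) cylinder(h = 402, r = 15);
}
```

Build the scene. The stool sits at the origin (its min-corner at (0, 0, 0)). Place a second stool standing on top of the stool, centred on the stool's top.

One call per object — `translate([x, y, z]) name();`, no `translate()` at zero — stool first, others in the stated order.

stool();
translate([38, 29, 391]) stool_2();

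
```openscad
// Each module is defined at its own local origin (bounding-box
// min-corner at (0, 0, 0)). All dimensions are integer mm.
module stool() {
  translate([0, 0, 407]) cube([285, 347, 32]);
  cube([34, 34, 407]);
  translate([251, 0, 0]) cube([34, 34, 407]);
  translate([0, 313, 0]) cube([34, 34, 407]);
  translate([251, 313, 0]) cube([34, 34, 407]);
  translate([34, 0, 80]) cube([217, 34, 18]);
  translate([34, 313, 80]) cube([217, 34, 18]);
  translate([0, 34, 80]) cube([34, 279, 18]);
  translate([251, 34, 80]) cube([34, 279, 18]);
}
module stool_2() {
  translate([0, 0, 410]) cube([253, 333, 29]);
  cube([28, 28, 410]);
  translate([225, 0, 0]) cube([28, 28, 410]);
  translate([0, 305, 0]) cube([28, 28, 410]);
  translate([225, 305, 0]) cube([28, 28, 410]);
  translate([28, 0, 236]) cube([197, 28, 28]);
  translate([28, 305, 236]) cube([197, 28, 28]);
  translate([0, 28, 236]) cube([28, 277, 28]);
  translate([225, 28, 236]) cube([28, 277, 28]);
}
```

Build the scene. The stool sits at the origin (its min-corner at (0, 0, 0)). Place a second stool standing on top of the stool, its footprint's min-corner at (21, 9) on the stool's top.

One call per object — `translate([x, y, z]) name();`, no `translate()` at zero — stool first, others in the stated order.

stool();
translate([21, 9, 439]) stool_2();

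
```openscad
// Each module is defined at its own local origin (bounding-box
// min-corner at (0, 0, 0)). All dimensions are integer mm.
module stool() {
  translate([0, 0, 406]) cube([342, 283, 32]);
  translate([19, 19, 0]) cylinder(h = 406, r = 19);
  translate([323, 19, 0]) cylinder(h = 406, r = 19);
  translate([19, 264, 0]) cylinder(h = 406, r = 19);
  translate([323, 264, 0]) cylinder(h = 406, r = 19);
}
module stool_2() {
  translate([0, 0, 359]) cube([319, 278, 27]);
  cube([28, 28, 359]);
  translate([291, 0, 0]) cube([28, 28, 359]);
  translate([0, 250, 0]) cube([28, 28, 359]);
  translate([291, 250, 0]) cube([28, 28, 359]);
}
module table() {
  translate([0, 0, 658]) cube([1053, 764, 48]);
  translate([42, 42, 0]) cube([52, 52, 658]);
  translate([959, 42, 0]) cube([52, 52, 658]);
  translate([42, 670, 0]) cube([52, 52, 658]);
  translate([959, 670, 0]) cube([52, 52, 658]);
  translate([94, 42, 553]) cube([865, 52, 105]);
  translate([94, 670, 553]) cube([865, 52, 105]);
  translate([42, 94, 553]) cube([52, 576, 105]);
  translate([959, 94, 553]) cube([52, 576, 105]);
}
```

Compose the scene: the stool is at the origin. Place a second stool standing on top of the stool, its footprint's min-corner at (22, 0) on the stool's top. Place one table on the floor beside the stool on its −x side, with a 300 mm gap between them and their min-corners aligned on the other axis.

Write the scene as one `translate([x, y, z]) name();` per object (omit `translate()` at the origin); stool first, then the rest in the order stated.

stool();
translate([22, 0, 438]) stool_2();
translate([-1353, 0, 0]) table();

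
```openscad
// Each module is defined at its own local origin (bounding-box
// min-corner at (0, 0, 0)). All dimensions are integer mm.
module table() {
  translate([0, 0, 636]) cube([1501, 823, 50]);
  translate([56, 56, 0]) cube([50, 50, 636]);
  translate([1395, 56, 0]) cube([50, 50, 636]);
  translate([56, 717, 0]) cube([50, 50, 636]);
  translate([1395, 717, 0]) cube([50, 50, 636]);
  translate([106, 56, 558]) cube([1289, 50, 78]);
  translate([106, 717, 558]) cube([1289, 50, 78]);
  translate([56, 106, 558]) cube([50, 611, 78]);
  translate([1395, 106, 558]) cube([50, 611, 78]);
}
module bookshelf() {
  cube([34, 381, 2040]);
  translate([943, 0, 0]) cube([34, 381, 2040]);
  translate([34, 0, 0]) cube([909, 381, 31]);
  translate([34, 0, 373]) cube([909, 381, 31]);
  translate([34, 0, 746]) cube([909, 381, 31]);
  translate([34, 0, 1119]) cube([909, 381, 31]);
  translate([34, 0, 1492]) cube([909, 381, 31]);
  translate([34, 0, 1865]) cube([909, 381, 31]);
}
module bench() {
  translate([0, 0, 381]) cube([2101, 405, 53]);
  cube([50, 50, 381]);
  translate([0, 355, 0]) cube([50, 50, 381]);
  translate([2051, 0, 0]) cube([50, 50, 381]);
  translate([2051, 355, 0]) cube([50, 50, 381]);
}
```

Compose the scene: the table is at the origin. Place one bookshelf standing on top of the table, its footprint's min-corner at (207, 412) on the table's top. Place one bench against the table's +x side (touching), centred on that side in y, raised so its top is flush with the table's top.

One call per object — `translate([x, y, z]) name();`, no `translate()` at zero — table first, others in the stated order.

table();
translate([207, 412, 686]) bookshelf();
translate([1501, 209, 252]) bench();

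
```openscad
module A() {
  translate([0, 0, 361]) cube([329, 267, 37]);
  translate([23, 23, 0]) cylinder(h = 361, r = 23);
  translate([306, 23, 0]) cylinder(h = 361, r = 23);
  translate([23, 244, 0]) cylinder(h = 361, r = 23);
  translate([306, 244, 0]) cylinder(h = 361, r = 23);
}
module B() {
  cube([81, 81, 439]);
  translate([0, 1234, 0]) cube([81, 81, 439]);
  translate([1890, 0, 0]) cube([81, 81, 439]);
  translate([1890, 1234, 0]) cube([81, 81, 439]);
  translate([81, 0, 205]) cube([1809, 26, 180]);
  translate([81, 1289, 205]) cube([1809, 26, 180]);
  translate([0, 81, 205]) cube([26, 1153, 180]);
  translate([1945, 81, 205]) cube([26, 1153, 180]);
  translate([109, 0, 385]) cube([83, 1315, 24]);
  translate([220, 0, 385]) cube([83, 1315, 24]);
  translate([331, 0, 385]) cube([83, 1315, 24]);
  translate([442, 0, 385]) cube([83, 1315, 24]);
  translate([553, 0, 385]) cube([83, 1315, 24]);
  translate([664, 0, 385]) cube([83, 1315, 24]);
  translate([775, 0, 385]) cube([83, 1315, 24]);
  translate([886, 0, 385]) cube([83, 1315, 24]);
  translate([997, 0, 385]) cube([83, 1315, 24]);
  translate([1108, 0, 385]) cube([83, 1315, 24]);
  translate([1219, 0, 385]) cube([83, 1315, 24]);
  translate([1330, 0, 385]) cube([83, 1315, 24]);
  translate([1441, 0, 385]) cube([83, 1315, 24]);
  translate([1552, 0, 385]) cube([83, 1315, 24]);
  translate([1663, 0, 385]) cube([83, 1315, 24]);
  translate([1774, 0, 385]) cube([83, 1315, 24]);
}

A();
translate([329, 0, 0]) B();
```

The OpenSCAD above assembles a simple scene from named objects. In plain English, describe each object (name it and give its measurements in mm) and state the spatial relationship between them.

A is a four-legged stool. The seat is a 329×267×37 mm slab whose top surface is at z = 398 mm; four round legs, each 46 mm in diameter, run from the floor (z = 0) to the underside of the seat, each leg's axis is inset half a diameter from the nearest pair of seat edges (so the leg's bounding box is flush with the corner).

B is a bed frame 1971 mm long (x) by 1315 mm wide (y). Four 81×81 mm corner posts, 439 mm tall, at the corners of the footprint. Four rails of 26 mm thickness and 180 mm height run between adjacent posts with their undersides at z = 205 mm, their outer faces flush with the outside of the frame (the two x-running rails run between the posts' inner faces; the two y-running rails run between the posts' inner faces). 16 slats, each 83 mm wide (x) and 24 mm thick, lie across the top of the two x-running rails, running the full 1315 mm width of the frame in y; the slats are evenly spaced along x between the inner faces of the end posts with equal gaps (rounded down to the nearest mm) at the −x end and between each pair — any rounding remainder accumulates at the +x end.

The bed frame is against the stool's +x side, with their −y faces flush.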